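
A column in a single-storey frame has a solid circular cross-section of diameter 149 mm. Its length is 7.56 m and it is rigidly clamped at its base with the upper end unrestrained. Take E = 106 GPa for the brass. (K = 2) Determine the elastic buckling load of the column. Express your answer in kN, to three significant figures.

I = πd⁴/64 = π×149⁴/64 = 2.419×10^7 mm⁴
I = 2.419×10^7 mm⁴ = 2.419×10^-5 m⁴
Effective length L_e = K·L = 2 × 7.56 = 15.12 m
P_cr = π²EI / L_e² = π² × 106×10⁹ × 2.419×10^-5 / 15.12² = 1.107×10^5 N

P_cr ≈ 111 kN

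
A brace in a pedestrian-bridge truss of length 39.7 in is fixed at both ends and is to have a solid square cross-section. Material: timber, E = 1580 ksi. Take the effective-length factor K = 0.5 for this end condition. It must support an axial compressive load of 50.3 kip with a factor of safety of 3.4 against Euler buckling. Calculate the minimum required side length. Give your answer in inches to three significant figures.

a ≈ 2.68 in

Required P_cr = n·P = 3.4 × 50.3 = 171.0 kip
L_e = K·L = 0.5 × 39.7 = 19.85 in
Required I = P_cr·L_e²/(π²E) = 1.710×10^5 × 19.85² / (π² × 1.58×10^6) = 4.321 in⁴
Solid square: I = a⁴/12  ⇒  a = (12I)^(1/4) = (12×4.321)^(1/4) = 2.68 in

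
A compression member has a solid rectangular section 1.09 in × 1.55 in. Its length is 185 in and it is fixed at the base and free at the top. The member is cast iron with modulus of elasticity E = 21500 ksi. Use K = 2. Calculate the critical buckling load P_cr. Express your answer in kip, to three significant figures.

Buckling occurs about the weak axis: I_min = h·b³/12 with b = 1.09 in (the shorter side).
I_min = 1.55×1.09³/12 = 0.1673 in⁴
Effective length L_e = K·L = 2 × 185 = 370.0 in
P_cr = π²EI / L_e² = π² × 21500×10³ × 0.1673 / 370.0² = 259.3 lb

P_cr ≈ 0.259 kip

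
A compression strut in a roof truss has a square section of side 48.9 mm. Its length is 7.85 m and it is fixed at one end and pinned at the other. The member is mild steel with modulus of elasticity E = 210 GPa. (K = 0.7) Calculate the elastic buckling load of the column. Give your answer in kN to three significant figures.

I = a⁴/12 = 48.9⁴/12 = 4.765×10^5 mm⁴
I = 4.765×10^5 mm⁴ = 4.765×10^-7 m⁴
Effective length L_e = K·L = 0.7 × 7.85 = 5.495 m
P_cr = π²EI / L_e² = π² × 210×10⁹ × 4.765×10^-7 / 5.495² = 3.271×10^4 N

P_cr ≈ 32.7 kN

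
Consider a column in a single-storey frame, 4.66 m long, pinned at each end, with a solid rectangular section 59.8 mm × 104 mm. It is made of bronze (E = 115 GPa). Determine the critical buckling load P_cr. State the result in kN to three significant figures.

Buckling occurs about the weak axis: I_min = h·b³/12 with b = 59.8 mm (the shorter side).
I_min = 104×59.8³/12 = 1.853×10^6 mm⁴
I = 1.853×10^6 mm⁴ = 1.853×10^-6 m⁴
Effective length L_e = K·L = 1 × 4.66 = 4.660 m
P_cr = π²EI / L_e² = π² × 115×10⁹ × 1.853×10^-6 / 4.660² = 9.687×10^4 N

P_cr ≈ 96.9 kN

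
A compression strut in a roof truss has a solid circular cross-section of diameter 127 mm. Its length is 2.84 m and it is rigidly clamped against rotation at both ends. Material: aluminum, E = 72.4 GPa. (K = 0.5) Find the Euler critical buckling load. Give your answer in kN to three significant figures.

P_cr ≈ 4530 kN

I = πd⁴/64 = π×127⁴/64 = 1.277×10^7 mm⁴
I = 1.277×10^7 mm⁴ = 1.277×10^-5 m⁴
Effective length L_e = K·L = 0.5 × 2.84 = 1.420 m
P_cr = π²EI / L_e² = π² × 72.4×10⁹ × 1.277×10^-5 / 1.420² = 4.525×10^6 N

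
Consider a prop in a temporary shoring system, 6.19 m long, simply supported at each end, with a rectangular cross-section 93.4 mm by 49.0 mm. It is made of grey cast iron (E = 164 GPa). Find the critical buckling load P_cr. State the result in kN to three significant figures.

Buckling occurs about the weak axis: I_min = h·b³/12 with b = 49.0 mm (the shorter side).
I_min = 93.4×49.0³/12 = 9.157×10^5 mm⁴
I = 9.157×10^5 mm⁴ = 9.157×10^-7 m⁴
Effective length L_e = K·L = 1 × 6.19 = 6.190 m
P_cr = π²EI / L_e² = π² × 164×10⁹ × 9.157×10^-7 / 6.190² = 3.868×10^4 N

P_cr ≈ 38.7 kN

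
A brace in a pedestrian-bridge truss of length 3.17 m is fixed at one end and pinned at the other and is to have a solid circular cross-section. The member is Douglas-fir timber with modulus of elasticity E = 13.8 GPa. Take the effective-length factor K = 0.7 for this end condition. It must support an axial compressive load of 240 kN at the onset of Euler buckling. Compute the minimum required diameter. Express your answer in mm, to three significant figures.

d ≈ 115 mm

L_e = K·L = 0.7 × 3.17 = 2.219 m
Required I = P_cr·L_e²/(π²E) = 2.400×10^5 × 2.219² / (π² × 1.38×10^10) = 8.677×10^-6 m⁴
I_req = 8.677×10^6 mm⁴
Solid circle: I = πd⁴/64  ⇒  d = (64I/π)^(1/4) = (64×8.677×10^6/π)^(1/4) = 115 mm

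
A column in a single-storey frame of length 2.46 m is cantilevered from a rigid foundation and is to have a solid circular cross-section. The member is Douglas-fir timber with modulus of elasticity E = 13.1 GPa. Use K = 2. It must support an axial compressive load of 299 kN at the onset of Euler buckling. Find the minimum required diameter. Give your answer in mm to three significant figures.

d ≈ 184 mm

L_e = K·L = 2 × 2.46 = 4.920 m
Required I = P_cr·L_e²/(π²E) = 2.990×10^5 × 4.920² / (π² × 1.31×10^10) = 5.598×10^-5 m⁴
I_req = 5.598×10^7 mm⁴
Solid circle: I = πd⁴/64  ⇒  d = (64I/π)^(1/4) = (64×5.598×10^7/π)^(1/4) = 184 mm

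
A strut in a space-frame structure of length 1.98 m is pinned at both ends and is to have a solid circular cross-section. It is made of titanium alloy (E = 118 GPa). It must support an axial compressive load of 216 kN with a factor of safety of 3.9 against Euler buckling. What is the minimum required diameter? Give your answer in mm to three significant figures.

Required P_cr = n·P = 3.9 × 216 = 842.4 kN
L_e = K·L = 1 × 1.98 = 1.980 m
Required I = P_cr·L_e²/(π²E) = 8.424×10^5 × 1.980² / (π² × 1.18×10^11) = 2.836×10^-6 m⁴
I_req = 2.836×10^6 mm⁴
Solid circle: I = πd⁴/64  ⇒  d = (64I/π)^(1/4) = (64×2.836×10^6/π)^(1/4) = 87.2 mm

d ≈ 87.2 mm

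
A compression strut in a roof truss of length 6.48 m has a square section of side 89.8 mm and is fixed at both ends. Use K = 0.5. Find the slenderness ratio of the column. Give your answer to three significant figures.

I = a⁴/12 = 89.8⁴/12 = 5.419×10^6 mm⁴
A = 8.064×10^3 mm²;  r_min = √(I/A) = √(5.419×10^6/8.064×10^3) = 25.92 mm
L_e = K·L = 0.5 × 6.48 m = 3.240 m = 3240.0 mm
λ = L_e / r_min = 3240.0 / 25.92 = 125

λ ≈ 125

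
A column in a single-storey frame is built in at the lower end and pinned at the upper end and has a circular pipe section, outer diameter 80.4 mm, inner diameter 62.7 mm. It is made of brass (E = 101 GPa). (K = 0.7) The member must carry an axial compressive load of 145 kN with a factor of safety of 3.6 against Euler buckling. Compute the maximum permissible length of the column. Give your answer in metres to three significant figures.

d_o = 80.4 mm, d_i = 62.7 mm
I = π(d_o⁴ − d_i⁴)/64 = π(80.4⁴ − 62.70⁴)/64 = 1.292×10^6 mm⁴
I = 1.292×10^-6 m⁴
Required critical load P_cr = n·P = 3.6 × 145 = 522.0 kN = 5.220×10^5 N
From P_cr = π²EI/(K·L)²:  L = (1/K)·√(π²EI/P_cr) = (1/0.7)·√(π²×1.01×10^11×1.292×10^-6/5.220×10^5)
L = 2.24 m

L_max ≈ 2.24 m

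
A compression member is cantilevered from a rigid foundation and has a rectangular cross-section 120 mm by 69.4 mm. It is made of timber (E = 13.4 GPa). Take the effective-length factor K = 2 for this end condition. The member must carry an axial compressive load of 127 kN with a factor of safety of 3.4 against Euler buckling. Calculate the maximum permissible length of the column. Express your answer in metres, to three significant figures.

L_max ≈ 0.506 m

Buckling occurs about the weak axis: I_min = h·b³/12 with b = 69.4 mm (the shorter side).
I_min = 120×69.4³/12 = 3.343×10^6 mm⁴
I = 3.343×10^-6 m⁴
Required critical load P_cr = n·P = 3.4 × 127 = 431.8 kN = 4.318×10^5 N
From P_cr = π²EI/(K·L)²:  L = (1/K)·√(π²EI/P_cr) = (1/2)·√(π²×1.34×10^10×3.343×10^-6/4.318×10^5)
L = 0.506 m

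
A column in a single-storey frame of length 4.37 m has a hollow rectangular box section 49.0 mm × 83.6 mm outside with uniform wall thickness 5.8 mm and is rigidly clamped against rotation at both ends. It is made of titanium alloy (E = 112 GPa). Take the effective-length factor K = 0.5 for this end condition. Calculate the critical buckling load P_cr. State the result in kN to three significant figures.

P_cr ≈ 117 kN

Inner dimensions: h_i = 83.6 − 2×5.8 = 72.00 mm, b_i = 49.0 − 2×5.8 = 37.40 mm
Weak-axis I_min = (h_o·b_o³ − h_i·b_i³)/12 with b_o = 49.0, b_i = 37.40 mm (shorter outer/inner sides).
I_min = (83.6×49.0³ − 72.00×37.40³)/12 = 5.057×10^5 mm⁴
I = 5.057×10^5 mm⁴ = 5.057×10^-7 m⁴
Effective length L_e = K·L = 0.5 × 4.37 = 2.185 m
P_cr = π²EI / L_e² = π² × 112×10⁹ × 5.057×10^-7 / 2.185² = 1.171×10^5 N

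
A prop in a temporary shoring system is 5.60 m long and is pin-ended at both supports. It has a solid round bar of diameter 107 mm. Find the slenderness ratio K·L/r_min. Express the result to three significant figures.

λ ≈ 209

For a solid circle r = d/4 = 107/4 = 26.75 mm
L_e = K·L = 1 × 5.60 m = 5.600 m = 5600.0 mm
λ = L_e / r_min = 5600.0 / 26.75 = 209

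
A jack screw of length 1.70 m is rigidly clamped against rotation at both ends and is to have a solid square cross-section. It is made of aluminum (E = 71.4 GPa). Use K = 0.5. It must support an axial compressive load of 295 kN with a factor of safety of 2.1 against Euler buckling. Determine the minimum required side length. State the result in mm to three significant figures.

Required P_cr = n·P = 2.1 × 295 = 619.5 kN
L_e = K·L = 0.5 × 1.70 = 0.8500 m
Required I = P_cr·L_e²/(π²E) = 6.195×10^5 × 0.8500² / (π² × 7.14×10^10) = 6.352×10^-7 m⁴
I_req = 6.352×10^5 mm⁴
Solid square: I = a⁴/12  ⇒  a = (12I)^(1/4) = (12×6.352×10^5)^(1/4) = 52.5 mm

a ≈ 52.5 mm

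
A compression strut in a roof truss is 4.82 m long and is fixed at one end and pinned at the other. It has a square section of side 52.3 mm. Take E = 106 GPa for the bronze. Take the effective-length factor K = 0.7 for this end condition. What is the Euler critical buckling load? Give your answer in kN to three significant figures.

P_cr ≈ 57.3 kN

I = a⁴/12 = 52.3⁴/12 = 6.235×10^5 mm⁴
I = 6.235×10^5 mm⁴ = 6.235×10^-7 m⁴
Effective length L_e = K·L = 0.7 × 4.82 = 3.374 m
P_cr = π²EI / L_e² = π² × 106×10⁹ × 6.235×10^-7 / 3.374² = 5.730×10^4 N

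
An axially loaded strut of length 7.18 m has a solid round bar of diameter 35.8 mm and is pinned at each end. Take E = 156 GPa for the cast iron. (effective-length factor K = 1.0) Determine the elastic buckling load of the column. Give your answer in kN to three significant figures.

P_cr ≈ 2.41 kN

I = πd⁴/64 = π×35.8⁴/64 = 8.063×10^4 mm⁴
I = 8.063×10^4 mm⁴ = 8.063×10^-8 m⁴
Effective length L_e = K·L = 1 × 7.18 = 7.180 m
P_cr = π²EI / L_e² = π² × 156×10⁹ × 8.063×10^-8 / 7.180² = 2.408×10^3 N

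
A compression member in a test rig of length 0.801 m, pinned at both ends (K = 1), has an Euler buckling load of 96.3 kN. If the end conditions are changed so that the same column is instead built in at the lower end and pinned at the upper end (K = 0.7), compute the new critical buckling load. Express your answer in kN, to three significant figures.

P_cr ≈ 197 kN

P_cr ∝ 1/K², so P_cr,new = P_cr,old × (K_old/K_new)² = 96.3 × (1/0.7)²
= 96.3 × 2.041 = 197 kN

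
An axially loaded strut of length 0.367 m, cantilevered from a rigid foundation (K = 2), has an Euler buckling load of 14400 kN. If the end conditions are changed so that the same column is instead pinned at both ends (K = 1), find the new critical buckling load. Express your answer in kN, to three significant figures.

P_cr ∝ 1/K², so P_cr,new = P_cr,old × (K_old/K_new)² = 14400 × (2/1)²
= 14400 × 4.000 = 57600 kN

P_cr ≈ 57600 kN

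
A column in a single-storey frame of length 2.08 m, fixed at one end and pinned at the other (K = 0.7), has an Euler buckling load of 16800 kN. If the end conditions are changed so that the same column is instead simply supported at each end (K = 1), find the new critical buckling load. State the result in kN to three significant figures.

P_cr ∝ 1/K², so P_cr,new = P_cr,old × (K_old/K_new)² = 16800 × (0.7/1)²
= 16800 × 0.4900 = 8230 kN

P_cr ≈ 8230 kN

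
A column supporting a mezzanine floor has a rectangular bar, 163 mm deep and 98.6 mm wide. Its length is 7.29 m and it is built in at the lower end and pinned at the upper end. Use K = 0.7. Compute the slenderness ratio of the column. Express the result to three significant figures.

λ ≈ 179

For a rectangle r_min = b/√12 = 98.6/√12 = 28.46 mm
L_e = K·L = 0.7 × 7.29 m = 5.103 m = 5103.0 mm
λ = L_e / r_min = 5103.0 / 28.46 = 179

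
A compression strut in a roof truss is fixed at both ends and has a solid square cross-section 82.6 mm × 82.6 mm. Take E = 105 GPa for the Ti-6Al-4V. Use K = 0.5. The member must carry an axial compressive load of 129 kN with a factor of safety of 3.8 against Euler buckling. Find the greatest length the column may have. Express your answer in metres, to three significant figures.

I = a⁴/12 = 82.6⁴/12 = 3.879×10^6 mm⁴
I = 3.879×10^-6 m⁴
Required critical load P_cr = n·P = 3.8 × 129 = 490.2 kN = 4.902×10^5 N
From P_cr = π²EI/(K·L)²:  L = (1/K)·√(π²EI/P_cr) = (1/0.5)·√(π²×1.05×10^11×3.879×10^-6/4.902×10^5)
L = 5.73 m

L_max ≈ 5.73 m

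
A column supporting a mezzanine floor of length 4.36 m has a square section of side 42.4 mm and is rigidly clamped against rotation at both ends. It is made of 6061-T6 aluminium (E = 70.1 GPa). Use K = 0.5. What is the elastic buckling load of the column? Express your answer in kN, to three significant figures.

P_cr ≈ 39.2 kN

I = a⁴/12 = 42.4⁴/12 = 2.693×10^5 mm⁴
I = 2.693×10^5 mm⁴ = 2.693×10^-7 m⁴
Effective length L_e = K·L = 0.5 × 4.36 = 2.180 m
P_cr = π²EI / L_e² = π² × 70.1×10⁹ × 2.693×10^-7 / 2.180² = 3.921×10^4 N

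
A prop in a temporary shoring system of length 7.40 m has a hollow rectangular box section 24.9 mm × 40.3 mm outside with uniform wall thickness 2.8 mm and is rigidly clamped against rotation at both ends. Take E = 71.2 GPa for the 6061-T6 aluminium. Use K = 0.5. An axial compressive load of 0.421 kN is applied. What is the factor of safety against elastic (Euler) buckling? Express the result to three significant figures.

Inner dimensions: h_i = 40.3 − 2×2.8 = 34.70 mm, b_i = 24.9 − 2×2.8 = 19.30 mm
Weak-axis I_min = (h_o·b_o³ − h_i·b_i³)/12 with b_o = 24.9, b_i = 19.30 mm (shorter outer/inner sides).
I_min = (40.3×24.9³ − 34.70×19.30³)/12 = 3.106×10^4 mm⁴
I = 3.106×10^4 mm⁴ = 3.106×10^-8 m⁴
Effective length L_e = K·L = 0.5 × 7.40 = 3.700 m
P_cr = π²EI / L_e² = π² × 71.2×10⁹ × 3.106×10^-8 / 3.700² = 1.594×10^3 N
Factor of safety n = P_cr / P = 1.5942 / 0.421 = 3.79

n ≈ 3.79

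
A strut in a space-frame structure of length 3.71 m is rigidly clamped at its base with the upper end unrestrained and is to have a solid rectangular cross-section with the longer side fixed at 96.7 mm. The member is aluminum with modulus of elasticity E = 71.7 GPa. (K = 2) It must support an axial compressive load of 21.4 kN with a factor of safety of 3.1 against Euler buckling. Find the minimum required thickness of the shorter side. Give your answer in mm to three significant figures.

Required P_cr = n·P = 3.1 × 21.4 = 66.34 kN
L_e = K·L = 2 × 3.71 = 7.420 m
Required I = P_cr·L_e²/(π²E) = 6.634×10^4 × 7.420² / (π² × 7.17×10^10) = 5.161×10^-6 m⁴
I_req = 5.161×10^6 mm⁴
Rectangle, weak axis: I_min = h·b³/12 with h = 96.7 mm fixed  ⇒  b = (12I/h)^(1/3) = 86.2 mm

b ≈ 86.2 mm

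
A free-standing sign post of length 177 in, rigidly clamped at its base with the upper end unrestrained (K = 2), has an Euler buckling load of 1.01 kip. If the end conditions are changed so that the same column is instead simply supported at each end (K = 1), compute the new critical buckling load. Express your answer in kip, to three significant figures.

P_cr ≈ 4.04 kip

P_cr ∝ 1/K², so P_cr,new = P_cr,old × (K_old/K_new)² = 1.01 × (2/1)²
= 1.01 × 4.000 = 4.04 kip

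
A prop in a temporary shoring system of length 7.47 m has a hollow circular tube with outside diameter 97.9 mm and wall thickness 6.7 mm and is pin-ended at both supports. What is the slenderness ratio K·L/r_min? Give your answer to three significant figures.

λ ≈ 231

Inner diameter d_i = 97.9 − 2×6.7 = 84.50 mm
I = π(d_o⁴ − d_i⁴)/64 = π(97.9⁴ − 84.50⁴)/64 = 2.007×10^6 mm⁴
A = 1.920×10^3 mm²;  r_min = √(I/A) = √(2.007×10^6/1.920×10^3) = 32.33 mm
L_e = K·L = 1 × 7.47 m = 7.470 m = 7470.0 mm
λ = L_e / r_min = 7470.0 / 32.33 = 231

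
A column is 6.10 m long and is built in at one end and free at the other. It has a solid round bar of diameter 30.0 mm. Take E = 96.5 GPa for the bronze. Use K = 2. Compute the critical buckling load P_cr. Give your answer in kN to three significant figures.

P_cr ≈ 0.254 kN

I = πd⁴/64 = π×30.0⁴/64 = 3.976×10^4 mm⁴
I = 3.976×10^4 mm⁴ = 3.976×10^-8 m⁴
Effective length L_e = K·L = 2 × 6.10 = 12.20 m
P_cr = π²EI / L_e² = π² × 96.5×10⁹ × 3.976×10^-8 / 12.20² = 254.4 N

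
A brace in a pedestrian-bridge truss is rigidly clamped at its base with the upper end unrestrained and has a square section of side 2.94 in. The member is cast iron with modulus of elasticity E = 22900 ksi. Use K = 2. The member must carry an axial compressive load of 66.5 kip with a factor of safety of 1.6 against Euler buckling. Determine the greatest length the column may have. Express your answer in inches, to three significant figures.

I = a⁴/12 = 2.94⁴/12 = 6.226 in⁴
Required critical load P_cr = n·P = 1.6 × 66.5 = 106.4 kip = 1.064×10^5 lb
From P_cr = π²EI/(K·L)²:  L = (1/K)·√(π²EI/P_cr) = (1/2)·√(π²×2.29×10^7×6.226/1.064×10^5)
L = 57.5 in

L_max ≈ 57.5 in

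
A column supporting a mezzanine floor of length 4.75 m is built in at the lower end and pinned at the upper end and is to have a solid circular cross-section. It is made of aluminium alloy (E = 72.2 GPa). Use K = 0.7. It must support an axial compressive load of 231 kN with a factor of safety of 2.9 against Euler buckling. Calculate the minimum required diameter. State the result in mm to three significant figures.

d ≈ 121 mm

Required P_cr = n·P = 2.9 × 231 = 669.9 kN
L_e = K·L = 0.7 × 4.75 = 3.325 m
Required I = P_cr·L_e²/(π²E) = 6.699×10^5 × 3.325² / (π² × 7.22×10^10) = 1.039×10^-5 m⁴
I_req = 1.039×10^7 mm⁴
Solid circle: I = πd⁴/64  ⇒  d = (64I/π)^(1/4) = (64×1.039×10^7/π)^(1/4) = 121 mm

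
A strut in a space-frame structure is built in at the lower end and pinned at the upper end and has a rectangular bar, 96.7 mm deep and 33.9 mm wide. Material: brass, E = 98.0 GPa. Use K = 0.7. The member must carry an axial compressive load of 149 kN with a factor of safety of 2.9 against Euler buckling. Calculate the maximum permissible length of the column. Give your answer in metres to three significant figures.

Buckling occurs about the weak axis: I_min = h·b³/12 with b = 33.9 mm (the shorter side).
I_min = 96.7×33.9³/12 = 3.139×10^5 mm⁴
I = 3.139×10^-7 m⁴
Required critical load P_cr = n·P = 2.9 × 149 = 432.1 kN = 4.321×10^5 N
From P_cr = π²EI/(K·L)²:  L = (1/K)·√(π²EI/P_cr) = (1/0.7)·√(π²×9.80×10^10×3.139×10^-7/4.321×10^5)
L = 1.20 m

L_max ≈ 1.20 m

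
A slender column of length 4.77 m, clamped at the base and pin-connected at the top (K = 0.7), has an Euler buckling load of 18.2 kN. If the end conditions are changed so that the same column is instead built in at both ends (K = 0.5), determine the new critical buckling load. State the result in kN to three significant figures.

P_cr ≈ 35.7 kN

P_cr ∝ 1/K², so P_cr,new = P_cr,old × (K_old/K_new)² = 18.2 × (0.7/0.5)²
= 18.2 × 1.960 = 35.7 kN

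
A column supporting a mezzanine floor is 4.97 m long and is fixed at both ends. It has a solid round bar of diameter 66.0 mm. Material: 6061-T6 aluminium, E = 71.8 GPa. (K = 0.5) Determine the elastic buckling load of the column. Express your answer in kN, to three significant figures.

P_cr ≈ 107 kN

I = πd⁴/64 = π×66.0⁴/64 = 9.314×10^5 mm⁴
I = 9.314×10^5 mm⁴ = 9.314×10^-7 m⁴
Effective length L_e = K·L = 0.5 × 4.97 = 2.485 m
P_cr = π²EI / L_e² = π² × 71.8×10⁹ × 9.314×10^-7 / 2.485² = 1.069×10^5 N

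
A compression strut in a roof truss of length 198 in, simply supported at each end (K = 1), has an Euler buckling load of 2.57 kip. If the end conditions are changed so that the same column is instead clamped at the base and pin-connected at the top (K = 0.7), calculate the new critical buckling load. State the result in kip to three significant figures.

P_cr ≈ 5.24 kip

P_cr ∝ 1/K², so P_cr,new = P_cr,old × (K_old/K_new)² = 2.57 × (1/0.7)²
= 2.57 × 2.041 = 5.24 kip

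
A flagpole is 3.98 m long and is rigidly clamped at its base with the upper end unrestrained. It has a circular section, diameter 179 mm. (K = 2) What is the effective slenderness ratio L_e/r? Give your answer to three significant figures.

λ ≈ 178

For a solid circle r = d/4 = 179/4 = 44.75 mm
L_e = K·L = 2 × 3.98 m = 7.960 m = 7960.0 mm
λ = L_e / r_min = 7960.0 / 44.75 = 178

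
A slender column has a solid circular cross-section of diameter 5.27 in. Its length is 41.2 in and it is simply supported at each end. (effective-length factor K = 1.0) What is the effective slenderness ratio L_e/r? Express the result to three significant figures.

λ ≈ 31.3

I = πd⁴/64 = π×5.27⁴/64 = 37.86 in⁴
A = 21.81 in²;  r_min = √(I/A) = √(37.86/21.81) = 1.318 in
L_e = K·L = 1 × 41.2 = 41.20 in
λ = L_e / r_min = 41.200 / 1.318 = 31.3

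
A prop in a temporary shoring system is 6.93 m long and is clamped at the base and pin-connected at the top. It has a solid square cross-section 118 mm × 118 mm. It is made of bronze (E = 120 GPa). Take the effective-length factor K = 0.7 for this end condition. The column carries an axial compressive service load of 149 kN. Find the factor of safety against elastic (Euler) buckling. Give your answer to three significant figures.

I = a⁴/12 = 118⁴/12 = 1.616×10^7 mm⁴
I = 1.616×10^7 mm⁴ = 1.616×10^-5 m⁴
Effective length L_e = K·L = 0.7 × 6.93 = 4.851 m
P_cr = π²EI / L_e² = π² × 120×10⁹ × 1.616×10^-5 / 4.851² = 8.131×10^5 N
Factor of safety n = P_cr / P = 813.14 / 149 = 5.46

n ≈ 5.46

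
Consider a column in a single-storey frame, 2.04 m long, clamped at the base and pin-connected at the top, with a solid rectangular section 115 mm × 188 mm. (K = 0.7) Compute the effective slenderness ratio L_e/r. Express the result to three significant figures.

λ ≈ 43.0

For a rectangle r_min = b/√12 = 115/√12 = 33.20 mm
L_e = K·L = 0.7 × 2.04 m = 1.428 m = 1428.0 mm
λ = L_e / r_min = 1428.0 / 33.20 = 43.0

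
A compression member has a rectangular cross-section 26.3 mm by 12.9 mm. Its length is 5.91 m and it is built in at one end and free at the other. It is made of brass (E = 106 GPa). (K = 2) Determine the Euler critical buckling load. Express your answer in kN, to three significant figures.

P_cr ≈ 0.0352 kN

Buckling occurs about the weak axis: I_min = h·b³/12 with b = 12.9 mm (the shorter side).
I_min = 26.3×12.9³/12 = 4.705×10^3 mm⁴
I = 4.705×10^3 mm⁴ = 4.705×10^-9 m⁴
Effective length L_e = K·L = 2 × 5.91 = 11.82 m
P_cr = π²EI / L_e² = π² × 106×10⁹ × 4.705×10^-9 / 11.82² = 35.23 N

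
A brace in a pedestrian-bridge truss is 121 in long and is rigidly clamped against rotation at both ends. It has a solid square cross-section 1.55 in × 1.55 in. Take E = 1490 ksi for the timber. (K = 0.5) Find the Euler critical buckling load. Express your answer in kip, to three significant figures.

P_cr ≈ 1.93 kip

I = a⁴/12 = 1.55⁴/12 = 0.4810 in⁴
Effective length L_e = K·L = 0.5 × 121 = 60.50 in
P_cr = π²EI / L_e² = π² × 1490×10³ × 0.4810 / 60.50² = 1.933×10^3 lb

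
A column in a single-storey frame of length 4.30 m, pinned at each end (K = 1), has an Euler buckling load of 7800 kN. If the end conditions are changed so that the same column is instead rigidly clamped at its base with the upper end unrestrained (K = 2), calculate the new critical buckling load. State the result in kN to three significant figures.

P_cr ∝ 1/K², so P_cr,new = P_cr,old × (K_old/K_new)² = 7800 × (1/2)²
= 7800 × 0.2500 = 1950 kN

P_cr ≈ 1950 kN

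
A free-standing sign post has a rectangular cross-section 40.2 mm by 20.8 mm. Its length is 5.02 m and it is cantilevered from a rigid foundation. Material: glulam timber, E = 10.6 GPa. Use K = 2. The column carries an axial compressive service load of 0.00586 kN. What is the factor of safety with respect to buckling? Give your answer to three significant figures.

Buckling occurs about the weak axis: I_min = h·b³/12 with b = 20.8 mm (the shorter side).
I_min = 40.2×20.8³/12 = 3.015×10^4 mm⁴
I = 3.015×10^4 mm⁴ = 3.015×10^-8 m⁴
Effective length L_e = K·L = 2 × 5.02 = 10.04 m
P_cr = π²EI / L_e² = π² × 10.6×10⁹ × 3.015×10^-8 / 10.04² = 31.29 N
Factor of safety n = P_cr / P = 0.031288 / 0.00586 = 5.34

n ≈ 5.34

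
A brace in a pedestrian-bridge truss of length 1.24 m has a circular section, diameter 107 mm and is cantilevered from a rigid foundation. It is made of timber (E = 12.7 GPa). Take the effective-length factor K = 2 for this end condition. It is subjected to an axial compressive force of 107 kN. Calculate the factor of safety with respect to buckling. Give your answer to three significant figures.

I = πd⁴/64 = π×107⁴/64 = 6.434×10^6 mm⁴
I = 6.434×10^6 mm⁴ = 6.434×10^-6 m⁴
Effective length L_e = K·L = 2 × 1.24 = 2.480 m
P_cr = π²EI / L_e² = π² × 12.7×10⁹ × 6.434×10^-6 / 2.480² = 1.311×10^5 N
Factor of safety n = P_cr / P = 131.13 / 107 = 1.23

n ≈ 1.23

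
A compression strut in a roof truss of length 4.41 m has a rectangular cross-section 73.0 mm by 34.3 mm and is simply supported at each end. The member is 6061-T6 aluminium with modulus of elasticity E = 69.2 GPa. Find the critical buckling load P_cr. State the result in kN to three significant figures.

P_cr ≈ 8.62 kN

Buckling occurs about the weak axis: I_min = h·b³/12 with b = 34.3 mm (the shorter side).
I_min = 73.0×34.3³/12 = 2.455×10^5 mm⁴
I = 2.455×10^5 mm⁴ = 2.455×10^-7 m⁴
Effective length L_e = K·L = 1 × 4.41 = 4.410 m
P_cr = π²EI / L_e² = π² × 69.2×10⁹ × 2.455×10^-7 / 4.410² = 8.621×10^3 N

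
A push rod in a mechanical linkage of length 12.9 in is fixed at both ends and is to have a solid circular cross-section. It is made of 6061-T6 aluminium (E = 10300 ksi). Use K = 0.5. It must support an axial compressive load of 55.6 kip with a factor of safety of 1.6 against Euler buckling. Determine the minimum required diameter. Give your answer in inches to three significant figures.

Required P_cr = n·P = 1.6 × 55.6 = 88.96 kip
L_e = K·L = 0.5 × 12.9 = 6.450 in
Required I = P_cr·L_e²/(π²E) = 8.896×10^4 × 6.450² / (π² × 1.03×10^7) = 3.641×10^-2 in⁴
Solid circle: I = πd⁴/64  ⇒  d = (64I/π)^(1/4) = (64×3.641×10^-2/π)^(1/4) = 0.928 in

d ≈ 0.928 in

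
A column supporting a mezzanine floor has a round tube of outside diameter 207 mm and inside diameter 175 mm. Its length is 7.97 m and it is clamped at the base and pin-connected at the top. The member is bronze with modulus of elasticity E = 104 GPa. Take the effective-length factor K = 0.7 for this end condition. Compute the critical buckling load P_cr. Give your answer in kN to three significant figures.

P_cr ≈ 1450 kN

d_o = 207 mm, d_i = 175 mm
I = π(d_o⁴ − d_i⁴)/64 = π(207⁴ − 175.0⁴)/64 = 4.409×10^7 mm⁴
I = 4.409×10^7 mm⁴ = 4.409×10^-5 m⁴
Effective length L_e = K·L = 0.7 × 7.97 = 5.579 m
P_cr = π²EI / L_e² = π² × 104×10⁹ × 4.409×10^-5 / 5.579² = 1.454×10^6 N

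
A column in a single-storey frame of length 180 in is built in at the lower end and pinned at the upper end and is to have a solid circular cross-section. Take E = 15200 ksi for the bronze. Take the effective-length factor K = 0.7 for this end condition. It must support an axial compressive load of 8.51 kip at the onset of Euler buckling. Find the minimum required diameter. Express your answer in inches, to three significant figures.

d ≈ 2.07 in

L_e = K·L = 0.7 × 180 = 126.0 in
Required I = P_cr·L_e²/(π²E) = 8.510×10^3 × 126.0² / (π² × 1.52×10^7) = 0.9006 in⁴
Solid circle: I = πd⁴/64  ⇒  d = (64I/π)^(1/4) = (64×0.9006/π)^(1/4) = 2.07 in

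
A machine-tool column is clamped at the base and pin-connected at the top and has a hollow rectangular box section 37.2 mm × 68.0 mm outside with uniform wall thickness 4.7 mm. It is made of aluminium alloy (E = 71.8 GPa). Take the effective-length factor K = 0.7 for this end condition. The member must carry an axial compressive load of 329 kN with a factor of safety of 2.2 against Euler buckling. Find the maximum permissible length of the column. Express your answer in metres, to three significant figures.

Inner dimensions: h_i = 68.0 − 2×4.7 = 58.60 mm, b_i = 37.2 − 2×4.7 = 27.80 mm
Weak-axis I_min = (h_o·b_o³ − h_i·b_i³)/12 with b_o = 37.2, b_i = 27.80 mm (shorter outer/inner sides).
I_min = (68.0×37.2³ − 58.60×27.80³)/12 = 1.868×10^5 mm⁴
I = 1.868×10^-7 m⁴
Required critical load P_cr = n·P = 2.2 × 329 = 723.8 kN = 7.238×10^5 N
From P_cr = π²EI/(K·L)²:  L = (1/K)·√(π²EI/P_cr) = (1/0.7)·√(π²×7.18×10^10×1.868×10^-7/7.238×10^5)
L = 0.611 m

L_max ≈ 0.611 m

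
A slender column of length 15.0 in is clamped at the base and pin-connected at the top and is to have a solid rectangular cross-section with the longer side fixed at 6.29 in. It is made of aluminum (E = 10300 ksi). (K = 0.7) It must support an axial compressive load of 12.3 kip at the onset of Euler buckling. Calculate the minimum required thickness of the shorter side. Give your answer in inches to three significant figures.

L_e = K·L = 0.7 × 15.0 = 10.50 in
Required I = P_cr·L_e²/(π²E) = 1.230×10^4 × 10.50² / (π² × 1.03×10^7) = 1.334×10^-2 in⁴
Rectangle, weak axis: I_min = h·b³/12 with h = 6.29 in fixed  ⇒  b = (12I/h)^(1/3) = 0.294 in

b ≈ 0.294 in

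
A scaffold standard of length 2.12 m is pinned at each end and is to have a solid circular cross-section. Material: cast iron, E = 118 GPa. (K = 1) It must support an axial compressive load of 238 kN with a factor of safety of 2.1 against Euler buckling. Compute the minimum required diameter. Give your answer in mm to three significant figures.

Required P_cr = n·P = 2.1 × 238 = 499.8 kN
L_e = K·L = 1 × 2.12 = 2.120 m
Required I = P_cr·L_e²/(π²E) = 4.998×10^5 × 2.120² / (π² × 1.18×10^11) = 1.929×10^-6 m⁴
I_req = 1.929×10^6 mm⁴
Solid circle: I = πd⁴/64  ⇒  d = (64I/π)^(1/4) = (64×1.929×10^6/π)^(1/4) = 79.2 mm

d ≈ 79.2 mm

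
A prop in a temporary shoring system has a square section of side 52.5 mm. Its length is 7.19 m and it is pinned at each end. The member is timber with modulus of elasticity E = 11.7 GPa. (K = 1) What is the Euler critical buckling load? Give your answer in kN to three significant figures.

I = a⁴/12 = 52.5⁴/12 = 6.331×10^5 mm⁴
I = 6.331×10^5 mm⁴ = 6.331×10^-7 m⁴
Effective length L_e = K·L = 1 × 7.19 = 7.190 m
P_cr = π²EI / L_e² = π² × 11.7×10⁹ × 6.331×10^-7 / 7.190² = 1.414×10^3 N

P_cr ≈ 1.41 kN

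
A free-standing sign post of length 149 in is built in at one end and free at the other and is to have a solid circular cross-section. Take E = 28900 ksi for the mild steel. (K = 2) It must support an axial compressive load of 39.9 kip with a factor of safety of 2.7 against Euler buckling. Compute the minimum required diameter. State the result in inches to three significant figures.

d ≈ 5.11 in

Required P_cr = n·P = 2.7 × 39.9 = 107.7 kip
L_e = K·L = 2 × 149 = 298.0 in
Required I = P_cr·L_e²/(π²E) = 1.077×10^5 × 298.0² / (π² × 2.89×10^7) = 33.54 in⁴
Solid circle: I = πd⁴/64  ⇒  d = (64I/π)^(1/4) = (64×33.54/π)^(1/4) = 5.11 in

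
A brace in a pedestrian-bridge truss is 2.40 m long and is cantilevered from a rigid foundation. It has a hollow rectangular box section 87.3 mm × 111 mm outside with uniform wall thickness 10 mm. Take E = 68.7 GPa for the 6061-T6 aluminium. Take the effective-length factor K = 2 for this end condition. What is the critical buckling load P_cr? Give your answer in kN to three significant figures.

Inner dimensions: h_i = 111 − 2×10 = 91.00 mm, b_i = 87.3 − 2×10 = 67.30 mm
Weak-axis I_min = (h_o·b_o³ − h_i·b_i³)/12 with b_o = 87.3, b_i = 67.30 mm (shorter outer/inner sides).
I_min = (111×87.3³ − 91.00×67.30³)/12 = 3.843×10^6 mm⁴
I = 3.843×10^6 mm⁴ = 3.843×10^-6 m⁴
Effective length L_e = K·L = 2 × 2.40 = 4.800 m
P_cr = π²EI / L_e² = π² × 68.7×10⁹ × 3.843×10^-6 / 4.800² = 1.131×10^5 N

P_cr ≈ 113 kN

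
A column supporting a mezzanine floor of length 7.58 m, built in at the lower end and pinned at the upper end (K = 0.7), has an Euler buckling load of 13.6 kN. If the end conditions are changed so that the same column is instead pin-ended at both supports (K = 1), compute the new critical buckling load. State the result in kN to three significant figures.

P_cr ≈ 6.66 kN

P_cr ∝ 1/K², so P_cr,new = P_cr,old × (K_old/K_new)² = 13.6 × (0.7/1)²
= 13.6 × 0.4900 = 6.66 kN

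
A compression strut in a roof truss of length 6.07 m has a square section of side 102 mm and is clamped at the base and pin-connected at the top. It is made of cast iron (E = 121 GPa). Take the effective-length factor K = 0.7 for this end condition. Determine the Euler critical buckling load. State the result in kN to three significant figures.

P_cr ≈ 597 kN

I = a⁴/12 = 102⁴/12 = 9.020×10^6 mm⁴
I = 9.020×10^6 mm⁴ = 9.020×10^-6 m⁴
Effective length L_e = K·L = 0.7 × 6.07 = 4.249 m
P_cr = π²EI / L_e² = π² × 121×10⁹ × 9.020×10^-6 / 4.249² = 5.967×10^5 N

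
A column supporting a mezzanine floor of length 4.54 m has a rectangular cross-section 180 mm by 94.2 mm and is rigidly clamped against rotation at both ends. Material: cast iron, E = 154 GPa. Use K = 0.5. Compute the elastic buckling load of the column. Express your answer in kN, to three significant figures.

P_cr ≈ 3700 kN

Buckling occurs about the weak axis: I_min = h·b³/12 with b = 94.2 mm (the shorter side).
I_min = 180×94.2³/12 = 1.254×10^7 mm⁴
I = 1.254×10^7 mm⁴ = 1.254×10^-5 m⁴
Effective length L_e = K·L = 0.5 × 4.54 = 2.270 m
P_cr = π²EI / L_e² = π² × 154×10⁹ × 1.254×10^-5 / 2.270² = 3.698×10^6 N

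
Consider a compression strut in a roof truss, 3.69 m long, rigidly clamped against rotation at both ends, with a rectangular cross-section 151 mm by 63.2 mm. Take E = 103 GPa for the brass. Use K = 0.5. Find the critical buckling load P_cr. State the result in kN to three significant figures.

Buckling occurs about the weak axis: I_min = h·b³/12 with b = 63.2 mm (the shorter side).
I_min = 151×63.2³/12 = 3.176×10^6 mm⁴
I = 3.176×10^6 mm⁴ = 3.176×10^-6 m⁴
Effective length L_e = K·L = 0.5 × 3.69 = 1.845 m
P_cr = π²EI / L_e² = π² × 103×10⁹ × 3.176×10^-6 / 1.845² = 9.486×10^5 N

P_cr ≈ 949 kN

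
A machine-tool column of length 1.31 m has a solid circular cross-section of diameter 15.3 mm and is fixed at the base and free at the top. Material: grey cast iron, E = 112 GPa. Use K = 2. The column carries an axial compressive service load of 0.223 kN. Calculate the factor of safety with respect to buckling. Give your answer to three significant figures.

I = πd⁴/64 = π×15.3⁴/64 = 2.690×10^3 mm⁴
I = 2.690×10^3 mm⁴ = 2.690×10^-9 m⁴
Effective length L_e = K·L = 2 × 1.31 = 2.620 m
P_cr = π²EI / L_e² = π² × 112×10⁹ × 2.690×10^-9 / 2.620² = 433.2 N
Factor of safety n = P_cr / P = 0.43316 / 0.223 = 1.94

n ≈ 1.94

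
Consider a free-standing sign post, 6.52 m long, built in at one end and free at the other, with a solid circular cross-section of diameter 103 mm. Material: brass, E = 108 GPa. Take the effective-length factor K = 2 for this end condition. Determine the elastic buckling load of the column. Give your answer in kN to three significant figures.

P_cr ≈ 34.6 kN

I = πd⁴/64 = π×103⁴/64 = 5.525×10^6 mm⁴
I = 5.525×10^6 mm⁴ = 5.525×10^-6 m⁴
Effective length L_e = K·L = 2 × 6.52 = 13.04 m
P_cr = π²EI / L_e² = π² × 108×10⁹ × 5.525×10^-6 / 13.04² = 3.463×10^4 N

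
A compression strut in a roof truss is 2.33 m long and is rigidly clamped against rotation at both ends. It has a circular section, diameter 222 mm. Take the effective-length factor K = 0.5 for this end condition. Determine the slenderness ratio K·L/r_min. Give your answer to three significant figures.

I = πd⁴/64 = π×222⁴/64 = 1.192×10^8 mm⁴
A = 3.871×10^4 mm²;  r_min = √(I/A) = √(1.192×10^8/3.871×10^4) = 55.50 mm
L_e = K·L = 0.5 × 2.33 m = 1.165 m = 1165.0 mm
λ = L_e / r_min = 1165.0 / 55.50 = 21.0

λ ≈ 21.0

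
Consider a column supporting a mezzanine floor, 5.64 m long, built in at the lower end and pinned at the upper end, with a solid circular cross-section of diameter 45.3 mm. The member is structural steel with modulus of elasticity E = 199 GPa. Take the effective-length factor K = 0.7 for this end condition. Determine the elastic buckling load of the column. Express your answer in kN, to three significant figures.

I = πd⁴/64 = π×45.3⁴/64 = 2.067×10^5 mm⁴
I = 2.067×10^5 mm⁴ = 2.067×10^-7 m⁴
Effective length L_e = K·L = 0.7 × 5.64 = 3.948 m
P_cr = π²EI / L_e² = π² × 199×10⁹ × 2.067×10^-7 / 3.948² = 2.605×10^4 N

P_cr ≈ 26.0 kN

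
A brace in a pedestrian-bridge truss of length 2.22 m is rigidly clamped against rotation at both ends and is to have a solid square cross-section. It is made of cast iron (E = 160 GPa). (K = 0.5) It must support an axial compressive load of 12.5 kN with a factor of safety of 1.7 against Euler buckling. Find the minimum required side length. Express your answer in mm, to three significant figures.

Required P_cr = n·P = 1.7 × 12.5 = 21.25 kN
L_e = K·L = 0.5 × 2.22 = 1.110 m
Required I = P_cr·L_e²/(π²E) = 2.125×10^4 × 1.110² / (π² × 1.60×10^11) = 1.658×10^-8 m⁴
I_req = 1.658×10^4 mm⁴
Solid square: I = a⁴/12  ⇒  a = (12I)^(1/4) = (12×1.658×10^4)^(1/4) = 21.1 mm

a ≈ 21.1 mm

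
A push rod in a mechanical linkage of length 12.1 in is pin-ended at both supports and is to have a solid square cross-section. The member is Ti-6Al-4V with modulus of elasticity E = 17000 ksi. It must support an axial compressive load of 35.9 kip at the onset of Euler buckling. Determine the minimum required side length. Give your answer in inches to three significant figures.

a ≈ 0.783 in

L_e = K·L = 1 × 12.1 = 12.10 in
Required I = P_cr·L_e²/(π²E) = 3.590×10^4 × 12.10² / (π² × 1.70×10^7) = 3.133×10^-2 in⁴
Solid square: I = a⁴/12  ⇒  a = (12I)^(1/4) = (12×3.133×10^-2)^(1/4) = 0.783 in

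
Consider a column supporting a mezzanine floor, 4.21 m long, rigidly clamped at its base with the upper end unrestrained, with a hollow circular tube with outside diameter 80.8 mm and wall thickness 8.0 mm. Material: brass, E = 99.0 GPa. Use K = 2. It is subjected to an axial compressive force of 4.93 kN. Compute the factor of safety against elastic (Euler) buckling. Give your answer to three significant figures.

n ≈ 3.43

Inner diameter d_i = 80.8 − 2×8.0 = 64.80 mm
I = π(d_o⁴ − d_i⁴)/64 = π(80.8⁴ − 64.80⁴)/64 = 1.227×10^6 mm⁴
I = 1.227×10^6 mm⁴ = 1.227×10^-6 m⁴
Effective length L_e = K·L = 2 × 4.21 = 8.420 m
P_cr = π²EI / L_e² = π² × 99.0×10⁹ × 1.227×10^-6 / 8.420² = 1.691×10^4 N
Factor of safety n = P_cr / P = 16.907 / 4.93 = 3.43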